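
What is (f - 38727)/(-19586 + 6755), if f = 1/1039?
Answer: 40237352/13331409 ≈ 3.0182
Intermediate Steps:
f = 1/1039 ≈ 0.00096246
(f - 38727)/(-19586 + 6755) = (1/1039 - 38727)/(-19586 + 6755) = -40237352/1039/(-12831) = -40237352/1039*(-1/12831) = 40237352/13331409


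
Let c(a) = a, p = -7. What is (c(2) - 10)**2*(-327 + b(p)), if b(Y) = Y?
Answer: -21376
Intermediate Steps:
(c(2) - 10)**2*(-327 + b(p)) = (2 - 10)**2*(-327 - 7) = (-8)**2*(-334) = 64*(-334) = -21376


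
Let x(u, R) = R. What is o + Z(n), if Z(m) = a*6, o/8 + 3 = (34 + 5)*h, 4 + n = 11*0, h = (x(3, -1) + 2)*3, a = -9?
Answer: 858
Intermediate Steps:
h = 3 (h = (-1 + 2)*3 = 1*3 = 3)
n = -4 (n = -4 + 11*0 = -4 + 0 = -4)
o = 912 (o = -24 + 8*((34 + 5)*3) = -24 + 8*(39*3) = -24 + 8*117 = -24 + 936 = 912)
Z(m) = -54 (Z(m) = -9*6 = -54)
o + Z(n) = 912 - 54 = 858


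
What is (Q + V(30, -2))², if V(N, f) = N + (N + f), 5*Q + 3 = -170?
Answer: 13689/25 ≈ 547.56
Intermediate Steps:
Q = -173/5 (Q = -⅗ + (⅕)*(-170) = -⅗ - 34 = -173/5 ≈ -34.600)
V(N, f) = f + 2*N
(Q + V(30, -2))² = (-173/5 + (-2 + 2*30))² = (-173/5 + (-2 + 60))² = (-173/5 + 58)² = (117/5)² = 13689/25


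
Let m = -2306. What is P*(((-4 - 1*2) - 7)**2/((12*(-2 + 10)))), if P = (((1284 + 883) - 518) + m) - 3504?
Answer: -234403/32 ≈ -7325.1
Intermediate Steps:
P = -4161 (P = (((1284 + 883) - 518) - 2306) - 3504 = ((2167 - 518) - 2306) - 3504 = (1649 - 2306) - 3504 = -657 - 3504 = -4161)
P*(((-4 - 1*2) - 7)**2/((12*(-2 + 10)))) = -4161*((-4 - 1*2) - 7)**2/(12*(-2 + 10)) = -4161*((-4 - 2) - 7)**2/(12*8) = -4161*(-6 - 7)**2/96 = -4161*(-13)**2/96 = -703209/96 = -4161*169/96 = -234403/32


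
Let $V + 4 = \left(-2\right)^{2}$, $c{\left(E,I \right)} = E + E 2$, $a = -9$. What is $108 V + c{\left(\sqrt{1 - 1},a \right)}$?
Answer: $0$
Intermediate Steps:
$c{\left(E,I \right)} = 3 E$ ($c{\left(E,I \right)} = E + 2 E = 3 E$)
$V = 0$ ($V = -4 + \left(-2\right)^{2} = -4 + 4 = 0$)
$108 V + c{\left(\sqrt{1 - 1},a \right)} = 108 \cdot 0 + 3 \sqrt{1 - 1} = 0 + 3 \sqrt{0} = 0 + 3 \cdot 0 = 0 + 0 = 0$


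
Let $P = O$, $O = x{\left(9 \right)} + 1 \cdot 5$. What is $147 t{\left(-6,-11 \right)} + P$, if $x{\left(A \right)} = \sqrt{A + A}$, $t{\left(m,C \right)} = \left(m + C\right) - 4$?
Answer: $-3082 + 3 \sqrt{2} \approx -3077.8$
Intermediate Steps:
$t{\left(m,C \right)} = -4 + C + m$ ($t{\left(m,C \right)} = \left(C + m\right) - 4 = -4 + C + m$)
$x{\left(A \right)} = \sqrt{2} \sqrt{A}$ ($x{\left(A \right)} = \sqrt{2 A} = \sqrt{2} \sqrt{A}$)
$O = 5 + 3 \sqrt{2}$ ($O = \sqrt{2} \sqrt{9} + 1 \cdot 5 = \sqrt{2} \cdot 3 + 5 = 3 \sqrt{2} + 5 = 5 + 3 \sqrt{2} \approx 9.2426$)
$P = 5 + 3 \sqrt{2} \approx 9.2426$
$147 t{\left(-6,-11 \right)} + P = 147 \left(-4 - 11 - 6\right) + \left(5 + 3 \sqrt{2}\right) = 147 \left(-21\right) + \left(5 + 3 \sqrt{2}\right) = -3087 + \left(5 + 3 \sqrt{2}\right) = -3082 + 3 \sqrt{2}$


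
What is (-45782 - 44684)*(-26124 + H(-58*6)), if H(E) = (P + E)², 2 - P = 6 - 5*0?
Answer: -8845765480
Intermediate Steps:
P = -4 (P = 2 - (6 - 5*0) = 2 - (6 + 0) = 2 - 1*6 = 2 - 6 = -4)
H(E) = (-4 + E)²
(-45782 - 44684)*(-26124 + H(-58*6)) = (-45782 - 44684)*(-26124 + (-4 - 58*6)²) = -90466*(-26124 + (-4 - 348)²) = -90466*(-26124 + (-352)²) = -90466*(-26124 + 123904) = -90466*97780 = -8845765480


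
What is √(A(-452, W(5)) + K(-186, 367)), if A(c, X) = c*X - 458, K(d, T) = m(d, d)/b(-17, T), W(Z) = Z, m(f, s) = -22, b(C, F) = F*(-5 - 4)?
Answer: 2*I*√823688561/1101 ≈ 52.134*I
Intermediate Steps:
b(C, F) = -9*F (b(C, F) = F*(-9) = -9*F)
K(d, T) = 22/(9*T) (K(d, T) = -22*(-1/(9*T)) = -(-22)/(9*T) = 22/(9*T))
A(c, X) = -458 + X*c (A(c, X) = X*c - 458 = -458 + X*c)
√(A(-452, W(5)) + K(-186, 367)) = √((-458 + 5*(-452)) + (22/9)/367) = √((-458 - 2260) + (22/9)*(1/367)) = √(-2718 + 22/3303) = √(-8977532/3303) = 2*I*√823688561/1101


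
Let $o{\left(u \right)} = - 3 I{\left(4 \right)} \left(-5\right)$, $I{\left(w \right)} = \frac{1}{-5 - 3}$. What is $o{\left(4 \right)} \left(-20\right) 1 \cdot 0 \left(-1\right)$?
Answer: $0$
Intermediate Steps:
$I{\left(w \right)} = - \frac{1}{8}$ ($I{\left(w \right)} = \frac{1}{-8} = - \frac{1}{8}$)
$o{\left(u \right)} = - \frac{15}{8}$ ($o{\left(u \right)} = \left(-3\right) \left(- \frac{1}{8}\right) \left(-5\right) = \frac{3}{8} \left(-5\right) = - \frac{15}{8}$)
$o{\left(4 \right)} \left(-20\right) 1 \cdot 0 \left(-1\right) = \left(- \frac{15}{8}\right) \left(-20\right) 1 \cdot 0 \left(-1\right) = \frac{75 \cdot 0 \left(-1\right)}{2} = \frac{75}{2} \cdot 0 = 0$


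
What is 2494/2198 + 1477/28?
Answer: 236877/4396 ≈ 53.885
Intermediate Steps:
2494/2198 + 1477/28 = 2494*(1/2198) + 1477*(1/28) = 1247/1099 + 211/4 = 236877/4396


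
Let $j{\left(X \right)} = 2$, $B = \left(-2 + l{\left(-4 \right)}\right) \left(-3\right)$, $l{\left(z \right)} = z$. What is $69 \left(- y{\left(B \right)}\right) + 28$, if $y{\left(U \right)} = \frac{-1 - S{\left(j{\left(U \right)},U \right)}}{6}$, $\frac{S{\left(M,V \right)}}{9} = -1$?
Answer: $-64$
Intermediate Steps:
$B = 18$ ($B = \left(-2 - 4\right) \left(-3\right) = \left(-6\right) \left(-3\right) = 18$)
$S{\left(M,V \right)} = -9$ ($S{\left(M,V \right)} = 9 \left(-1\right) = -9$)
$y{\left(U \right)} = \frac{4}{3}$ ($y{\left(U \right)} = \frac{-1 - -9}{6} = \left(-1 + 9\right) \frac{1}{6} = 8 \cdot \frac{1}{6} = \frac{4}{3}$)
$69 \left(- y{\left(B \right)}\right) + 28 = 69 \left(\left(-1\right) \frac{4}{3}\right) + 28 = 69 \left(- \frac{4}{3}\right) + 28 = -92 + 28 = -64$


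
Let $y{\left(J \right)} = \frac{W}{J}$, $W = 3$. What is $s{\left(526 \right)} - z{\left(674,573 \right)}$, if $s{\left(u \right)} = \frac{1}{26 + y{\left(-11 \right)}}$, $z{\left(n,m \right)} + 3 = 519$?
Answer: $- \frac{146017}{283} \approx -515.96$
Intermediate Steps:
$z{\left(n,m \right)} = 516$ ($z{\left(n,m \right)} = -3 + 519 = 516$)
$y{\left(J \right)} = \frac{3}{J}$
$s{\left(u \right)} = \frac{11}{283}$ ($s{\left(u \right)} = \frac{1}{26 + \frac{3}{-11}} = \frac{1}{26 + 3 \left(- \frac{1}{11}\right)} = \frac{1}{26 - \frac{3}{11}} = \frac{1}{\frac{283}{11}} = \frac{11}{283}$)
$s{\left(526 \right)} - z{\left(674,573 \right)} = \frac{11}{283} - 516 = - \frac{146017}{283}$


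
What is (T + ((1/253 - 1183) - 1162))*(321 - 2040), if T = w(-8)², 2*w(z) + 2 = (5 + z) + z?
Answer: 4005921501/1012 ≈ 3.9584e+6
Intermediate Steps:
w(z) = 3/2 + z (w(z) = -1 + ((5 + z) + z)/2 = -1 + (5 + 2*z)/2 = -1 + (5/2 + z) = 3/2 + z)
T = 169/4 (T = (3/2 - 8)² = (-13/2)² = 169/4 ≈ 42.250)
(T + ((1/253 - 1183) - 1162))*(321 - 2040) = (169/4 + ((1/253 - 1183) - 1162))*(321 - 2040) = (169/4 + ((1/253 - 1183) - 1162))*(-1719) = (169/4 + (-299298/253 - 1162))*(-1719) = (169/4 - 593284/253)*(-1719) = -2330379/1012*(-1719) = 4005921501/1012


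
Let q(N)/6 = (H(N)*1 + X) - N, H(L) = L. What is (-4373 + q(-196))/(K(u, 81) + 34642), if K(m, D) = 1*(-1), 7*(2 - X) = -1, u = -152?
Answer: -30521/242487 ≈ -0.12587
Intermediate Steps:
X = 15/7 (X = 2 - 1/7*(-1) = 2 + 1/7 = 15/7 ≈ 2.1429)
q(N) = 90/7 (q(N) = 6*((N*1 + 15/7) - N) = 6*((N + 15/7) - N) = 6*((15/7 + N) - N) = 6*(15/7) = 90/7)
K(m, D) = -1
(-4373 + q(-196))/(K(u, 81) + 34642) = (-4373 + 90/7)/(-1 + 34642) = -30521/7/34641 = -30521/7*1/34641 = -30521/242487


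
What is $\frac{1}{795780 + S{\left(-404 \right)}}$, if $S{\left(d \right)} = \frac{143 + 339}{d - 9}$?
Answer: $\frac{413}{328656658} \approx 1.2566 \cdot 10^{-6}$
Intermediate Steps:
$S{\left(d \right)} = \frac{482}{-9 + d}$
$\frac{1}{795780 + S{\left(-404 \right)}} = \frac{1}{795780 + \frac{482}{-9 - 404}} = \frac{1}{795780 + \frac{482}{-413}} = \frac{1}{795780 + 482 \left(- \frac{1}{413}\right)} = \frac{1}{795780 - \frac{482}{413}} = \frac{1}{\frac{328656658}{413}} = \frac{413}{328656658}$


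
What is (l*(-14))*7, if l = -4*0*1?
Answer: 0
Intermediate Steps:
l = 0 (l = 0*1 = 0)
(l*(-14))*7 = (0*(-14))*7 = 0*7 = 0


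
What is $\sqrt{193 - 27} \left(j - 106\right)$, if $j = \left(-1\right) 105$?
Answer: $- 211 \sqrt{166} \approx -2718.5$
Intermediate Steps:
$j = -105$
$\sqrt{193 - 27} \left(j - 106\right) = \sqrt{193 - 27} \left(-105 - 106\right) = \sqrt{166} \left(-211\right) = - 211 \sqrt{166}$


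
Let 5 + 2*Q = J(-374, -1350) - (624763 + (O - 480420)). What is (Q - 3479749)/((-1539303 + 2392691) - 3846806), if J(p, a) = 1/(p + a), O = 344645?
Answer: 4280399495/3440435088 ≈ 1.2441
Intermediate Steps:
J(p, a) = 1/(a + p)
Q = -843023933/3448 (Q = -5/2 + (1/(-1350 - 374) - (624763 + (344645 - 480420)))/2 = -5/2 + (1/(-1724) - (624763 - 135775))/2 = -5/2 + (-1/1724 - 1*488988)/2 = -5/2 + (-1/1724 - 488988)/2 = -5/2 + (1/2)*(-843015313/1724) = -5/2 - 843015313/3448 = -843023933/3448 ≈ -2.4450e+5)
(Q - 3479749)/((-1539303 + 2392691) - 3846806) = (-843023933/3448 - 3479749)/((-1539303 + 2392691) - 3846806) = -12841198485/(3448*(853388 - 3846806)) = -12841198485/3448/(-2993418) = -12841198485/3448*(-1/2993418) = 4280399495/3440435088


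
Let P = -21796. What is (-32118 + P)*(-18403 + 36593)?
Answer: -980695660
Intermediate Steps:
(-32118 + P)*(-18403 + 36593) = (-32118 - 21796)*(-18403 + 36593) = -53914*18190 = -980695660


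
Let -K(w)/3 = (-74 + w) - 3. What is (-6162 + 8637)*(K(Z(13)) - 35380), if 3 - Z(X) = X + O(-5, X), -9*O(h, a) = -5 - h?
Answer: -86919525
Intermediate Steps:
O(h, a) = 5/9 + h/9 (O(h, a) = -(-5 - h)/9 = 5/9 + h/9)
Z(X) = 3 - X (Z(X) = 3 - (X + (5/9 + (1/9)*(-5))) = 3 - (X + (5/9 - 5/9)) = 3 - (X + 0) = 3 - X)
K(w) = 231 - 3*w (K(w) = -3*((-74 + w) - 3) = -3*(-77 + w) = 231 - 3*w)
(-6162 + 8637)*(K(Z(13)) - 35380) = (-6162 + 8637)*((231 - 3*(3 - 1*13)) - 35380) = 2475*((231 - 3*(3 - 13)) - 35380) = 2475*((231 - 3*(-10)) - 35380) = 2475*((231 + 30) - 35380) = 2475*(261 - 35380) = 2475*(-35119) = -86919525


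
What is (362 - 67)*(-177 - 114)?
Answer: -85845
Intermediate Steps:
(362 - 67)*(-177 - 114) = 295*(-291) = -85845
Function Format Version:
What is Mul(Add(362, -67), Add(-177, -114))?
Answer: -85845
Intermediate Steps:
Mul(Add(362, -67), Add(-177, -114)) = Mul(295, -291) = -85845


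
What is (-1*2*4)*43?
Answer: -344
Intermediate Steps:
(-1*2*4)*43 = -2*4*43 = -8*43 = -344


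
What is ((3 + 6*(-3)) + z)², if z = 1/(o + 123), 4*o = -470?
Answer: 26569/121 ≈ 219.58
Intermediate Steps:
o = -235/2 (o = (¼)*(-470) = -235/2 ≈ -117.50)
z = 2/11 (z = 1/(-235/2 + 123) = 1/(11/2) = 2/11 ≈ 0.18182)
((3 + 6*(-3)) + z)² = ((3 + 6*(-3)) + 2/11)² = ((3 - 18) + 2/11)² = (-15 + 2/11)² = (-163/11)² = 26569/121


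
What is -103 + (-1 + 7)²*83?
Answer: 2885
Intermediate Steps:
-103 + (-1 + 7)²*83 = -103 + 6²*83 = -103 + 36*83 = -103 + 2988 = 2885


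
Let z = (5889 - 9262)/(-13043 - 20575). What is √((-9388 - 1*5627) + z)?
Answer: I*√16969388015346/33618 ≈ 122.54*I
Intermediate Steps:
z = 3373/33618 (z = -3373/(-33618) = -3373*(-1/33618) = 3373/33618 ≈ 0.10033)
√((-9388 - 1*5627) + z) = √((-9388 - 1*5627) + 3373/33618) = √((-9388 - 5627) + 3373/33618) = √(-15015 + 3373/33618) = √(-504770897/33618) = I*√16969388015346/33618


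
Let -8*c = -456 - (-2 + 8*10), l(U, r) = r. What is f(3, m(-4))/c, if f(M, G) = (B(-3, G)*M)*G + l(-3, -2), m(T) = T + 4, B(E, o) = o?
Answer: -8/267 ≈ -0.029963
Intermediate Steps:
m(T) = 4 + T
f(M, G) = -2 + M*G**2 (f(M, G) = (G*M)*G - 2 = M*G**2 - 2 = -2 + M*G**2)
c = 267/4 (c = -(-456 - (-2 + 8*10))/8 = -(-456 - (-2 + 80))/8 = -(-456 - 1*78)/8 = -(-456 - 78)/8 = -1/8*(-534) = 267/4 ≈ 66.750)
f(3, m(-4))/c = (-2 + 3*(4 - 4)**2)/(267/4) = (-2 + 3*0**2)*(4/267) = (-2 + 3*0)*(4/267) = (-2 + 0)*(4/267) = -2*4/267 = -8/267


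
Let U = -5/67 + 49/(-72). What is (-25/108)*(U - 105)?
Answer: 12754075/520992 ≈ 24.480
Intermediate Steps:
U = -3643/4824 (U = -5*1/67 + 49*(-1/72) = -5/67 - 49/72 = -3643/4824 ≈ -0.75518)
(-25/108)*(U - 105) = (-25/108)*(-3643/4824 - 105) = -25*1/108*(-510163/4824) = -25/108*(-510163/4824) = 12754075/520992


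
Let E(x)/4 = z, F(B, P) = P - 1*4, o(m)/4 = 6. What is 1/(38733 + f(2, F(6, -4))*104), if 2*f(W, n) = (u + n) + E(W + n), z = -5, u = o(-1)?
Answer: 1/38525 ≈ 2.5957e-5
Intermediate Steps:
o(m) = 24 (o(m) = 4*6 = 24)
u = 24
F(B, P) = -4 + P (F(B, P) = P - 4 = -4 + P)
E(x) = -20 (E(x) = 4*(-5) = -20)
f(W, n) = 2 + n/2 (f(W, n) = ((24 + n) - 20)/2 = (4 + n)/2 = 2 + n/2)
1/(38733 + f(2, F(6, -4))*104) = 1/(38733 + (2 + (-4 - 4)/2)*104) = 1/(38733 + (2 + (½)*(-8))*104) = 1/(38733 + (2 - 4)*104) = 1/(38733 - 2*104) = 1/(38733 - 208) = 1/38525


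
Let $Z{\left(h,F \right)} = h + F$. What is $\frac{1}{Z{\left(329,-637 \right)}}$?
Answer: $- \frac{1}{308} \approx -0.0032468$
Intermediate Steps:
$Z{\left(h,F \right)} = F + h$
$\frac{1}{Z{\left(329,-637 \right)}} = \frac{1}{-637 + 329} = \frac{1}{-308} = - \frac{1}{308}$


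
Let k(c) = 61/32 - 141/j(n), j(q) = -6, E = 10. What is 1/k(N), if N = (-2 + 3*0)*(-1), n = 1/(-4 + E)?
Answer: 32/813 ≈ 0.039360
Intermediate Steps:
n = ⅙ (n = 1/(-4 + 10) = 1/6 = ⅙ ≈ 0.16667)
N = 2 (N = (-2 + 0)*(-1) = -2*(-1) = 2)
k(c) = 813/32 (k(c) = 61/32 - 141/(-6) = 61*(1/32) - 141*(-⅙) = 61/32 + 47/2 = 813/32)
1/k(N) = 1/(813/32) = 32/813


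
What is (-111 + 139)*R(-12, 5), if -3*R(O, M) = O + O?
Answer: 224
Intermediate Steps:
R(O, M) = -2*O/3 (R(O, M) = -(O + O)/3 = -2*O/3)
(-111 + 139)*R(-12, 5) = (-111 + 139)*(-2/3*(-12)) = 28*8 = 224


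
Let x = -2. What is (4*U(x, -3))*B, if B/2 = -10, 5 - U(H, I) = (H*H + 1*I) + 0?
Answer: -320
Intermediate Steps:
U(H, I) = 5 - I - H² (U(H, I) = 5 - ((H*H + 1*I) + 0) = 5 - ((H² + I) + 0) = 5 - ((I + H²) + 0) = 5 - (I + H²) = 5 + (-I - H²) = 5 - I - H²)
B = -20 (B = 2*(-10) = -20)
(4*U(x, -3))*B = (4*(5 - 1*(-3) - 1*(-2)²))*(-20) = (4*(5 + 3 - 1*4))*(-20) = (4*(5 + 3 - 4))*(-20) = (4*4)*(-20) = 16*(-20) = -320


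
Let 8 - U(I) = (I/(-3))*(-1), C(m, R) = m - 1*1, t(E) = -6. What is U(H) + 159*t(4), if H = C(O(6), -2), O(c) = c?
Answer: -2843/3 ≈ -947.67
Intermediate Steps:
C(m, R) = -1 + m (C(m, R) = m - 1 = -1 + m)
H = 5 (H = -1 + 6 = 5)
U(I) = 8 - I/3 (U(I) = 8 - I/(-3)*(-1) = 8 - I*(-⅓)*(-1) = 8 - (-I/3)*(-1) = 8 - I/3)
U(H) + 159*t(4) = (8 - ⅓*5) + 159*(-6) = (8 - 5/3) - 954 = 19/3 - 954 = -2843/3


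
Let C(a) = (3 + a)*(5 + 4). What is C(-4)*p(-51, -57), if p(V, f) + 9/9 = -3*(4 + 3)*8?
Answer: 1521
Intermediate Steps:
p(V, f) = -169 (p(V, f) = -1 - 3*(4 + 3)*8 = -1 - 3*7*8 = -1 - 21*8 = -1 - 168 = -169)
C(a) = 27 + 9*a (C(a) = (3 + a)*9 = 27 + 9*a)
C(-4)*p(-51, -57) = (27 + 9*(-4))*(-169) = (27 - 36)*(-169) = -9*(-169) = 1521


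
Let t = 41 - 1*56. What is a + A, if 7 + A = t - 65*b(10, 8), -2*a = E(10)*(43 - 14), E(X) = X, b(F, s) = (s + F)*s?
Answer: -9527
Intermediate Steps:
b(F, s) = s*(F + s) (b(F, s) = (F + s)*s = s*(F + s))
t = -15 (t = 41 - 56 = -15)
a = -145 (a = -5*(43 - 14) = -5*29 = -½*290 = -145)
A = -9382 (A = -7 + (-15 - 520*(10 + 8)) = -7 + (-15 - 520*18) = -7 + (-15 - 65*144) = -7 + (-15 - 9360) = -7 - 9375 = -9382)
a + A = -145 - 9382 = -9527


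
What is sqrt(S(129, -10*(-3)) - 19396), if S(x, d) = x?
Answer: I*sqrt(19267) ≈ 138.81*I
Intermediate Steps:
sqrt(S(129, -10*(-3)) - 19396) = sqrt(129 - 19396) = sqrt(-19267) = I*sqrt(19267)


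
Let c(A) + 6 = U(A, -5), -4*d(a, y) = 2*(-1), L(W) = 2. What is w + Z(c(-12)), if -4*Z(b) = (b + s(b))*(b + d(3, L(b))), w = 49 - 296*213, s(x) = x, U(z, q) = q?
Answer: -252227/4 ≈ -63057.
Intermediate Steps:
d(a, y) = ½ (d(a, y) = -(-1)/2 = -¼*(-2) = ½)
w = -62999 (w = 49 - 63048 = -62999)
c(A) = -11 (c(A) = -6 - 5 = -11)
Z(b) = -b*(½ + b)/2 (Z(b) = -(b + b)*(b + ½)/4 = -2*b*(½ + b)/4 = -b*(½ + b)/2)
w + Z(c(-12)) = -62999 + (¼)*(-11)*(-1 - 2*(-11)) = -62999 + (¼)*(-11)*(-1 + 22) = -62999 + (¼)*(-11)*21 = -62999 - 231/4 = -252227/4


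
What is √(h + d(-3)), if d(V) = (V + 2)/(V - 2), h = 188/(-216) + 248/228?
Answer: √1220370/1710 ≈ 0.64603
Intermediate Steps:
h = 223/1026 (h = 188*(-1/216) + 248*(1/228) = -47/54 + 62/57 = 223/1026 ≈ 0.21735)
d(V) = (2 + V)/(-2 + V)
√(h + d(-3)) = √(223/1026 + (2 - 3)/(-2 - 3)) = √(223/1026 - 1/(-5)) = √(223/1026 - ⅕*(-1)) = √(223/1026 + ⅕) = √(2141/5130) = √1220370/1710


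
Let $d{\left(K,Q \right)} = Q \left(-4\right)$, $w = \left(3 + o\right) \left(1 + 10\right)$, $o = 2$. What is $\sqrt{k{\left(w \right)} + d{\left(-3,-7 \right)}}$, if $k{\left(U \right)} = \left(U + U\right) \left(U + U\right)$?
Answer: $4 \sqrt{758} \approx 110.13$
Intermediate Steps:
$w = 55$ ($w = \left(3 + 2\right) \left(1 + 10\right) = 5 \cdot 11 = 55$)
$d{\left(K,Q \right)} = - 4 Q$
$k{\left(U \right)} = 4 U^{2}$ ($k{\left(U \right)} = 2 U 2 U = 4 U^{2}$)
$\sqrt{k{\left(w \right)} + d{\left(-3,-7 \right)}} = \sqrt{4 \cdot 55^{2} - -28} = \sqrt{4 \cdot 3025 + 28} = \sqrt{12100 + 28} = \sqrt{12128} = 4 \sqrt{758}$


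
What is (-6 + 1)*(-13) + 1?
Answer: 66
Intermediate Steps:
(-6 + 1)*(-13) + 1 = -5*(-13) + 1 = 65 + 1 = 66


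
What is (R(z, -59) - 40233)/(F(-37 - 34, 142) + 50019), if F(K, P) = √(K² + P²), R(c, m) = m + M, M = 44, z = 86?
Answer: -503291178/625468789 + 714402*√5/625468789 ≈ -0.80211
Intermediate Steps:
R(c, m) = 44 + m (R(c, m) = m + 44 = 44 + m)
(R(z, -59) - 40233)/(F(-37 - 34, 142) + 50019) = ((44 - 59) - 40233)/(√((-37 - 34)² + 142²) + 50019) = (-15 - 40233)/(√((-71)² + 20164) + 50019) = -40248/(√(5041 + 20164) + 50019) = -40248/(√25205 + 50019) = -40248/(71*√5 + 50019) = -40248/(50019 + 71*√5)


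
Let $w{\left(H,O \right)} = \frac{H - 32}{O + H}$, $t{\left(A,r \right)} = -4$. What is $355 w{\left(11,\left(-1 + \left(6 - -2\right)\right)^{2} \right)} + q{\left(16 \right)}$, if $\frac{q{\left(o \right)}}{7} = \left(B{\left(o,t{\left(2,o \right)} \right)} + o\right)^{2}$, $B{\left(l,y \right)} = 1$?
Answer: $\frac{7595}{4} \approx 1898.8$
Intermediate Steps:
$w{\left(H,O \right)} = \frac{-32 + H}{H + O}$
$q{\left(o \right)} = 7 \left(1 + o\right)^{2}$
$355 w{\left(11,\left(-1 + \left(6 - -2\right)\right)^{2} \right)} + q{\left(16 \right)} = 355 \frac{-32 + 11}{11 + \left(-1 + \left(6 - -2\right)\right)^{2}} + 7 \left(1 + 16\right)^{2} = 355 \frac{1}{11 + \left(-1 + \left(6 + 2\right)\right)^{2}} \left(-21\right) + 7 \cdot 17^{2} = 355 \frac{1}{11 + \left(-1 + 8\right)^{2}} \left(-21\right) + 7 \cdot 289 = 355 \frac{1}{11 + 7^{2}} \left(-21\right) + 2023 = 355 \frac{1}{11 + 49} \left(-21\right) + 2023 = 355 \cdot \frac{1}{60} \left(-21\right) + 2023 = 355 \left(- \frac{7}{20}\right) + 2023 = - \frac{497}{4} + 2023 = \frac{7595}{4}$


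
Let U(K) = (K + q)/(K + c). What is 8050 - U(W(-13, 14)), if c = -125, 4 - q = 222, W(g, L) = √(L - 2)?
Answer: 125657412/15613 - 186*√3/15613 ≈ 8048.2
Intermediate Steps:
W(g, L) = √(-2 + L)
q = -218 (q = 4 - 1*222 = 4 - 222 = -218)
U(K) = (-218 + K)/(-125 + K) (U(K) = (K - 218)/(K - 125) = (-218 + K)/(-125 + K))
8050 - U(W(-13, 14)) = 8050 - (-218 + √(-2 + 14))/(-125 + √(-2 + 14)) = 8050 - (-218 + √12)/(-125 + √12) = 8050 - (-218 + 2*√3)/(-125 + 2*√3)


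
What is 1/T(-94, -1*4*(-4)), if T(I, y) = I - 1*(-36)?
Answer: -1/58 ≈ -0.017241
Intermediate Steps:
T(I, y) = 36 + I (T(I, y) = I + 36 = 36 + I)
1/T(-94, -1*4*(-4)) = 1/(36 - 94) = 1/(-58) = -1/58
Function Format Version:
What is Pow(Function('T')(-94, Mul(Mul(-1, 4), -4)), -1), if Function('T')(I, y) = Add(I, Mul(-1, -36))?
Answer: Rational(-1, 58) ≈ -0.017241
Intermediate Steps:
Function('T')(I, y) = Add(36, I) (Function('T')(I, y) = Add(I, 36) = Add(36, I))
Pow(Function('T')(-94, Mul(Mul(-1, 4), -4)), -1) = Pow(Add(36, -94), -1) = Pow(-58, -1) = Rational(-1, 58)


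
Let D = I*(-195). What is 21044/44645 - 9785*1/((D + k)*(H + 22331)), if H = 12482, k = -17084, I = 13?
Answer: 14373409873193/30492367447315 ≈ 0.47138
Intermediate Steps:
D = -2535 (D = 13*(-195) = -2535)
21044/44645 - 9785*1/((D + k)*(H + 22331)) = 21044/44645 - 9785*1/((-2535 - 17084)*(12482 + 22331)) = 21044*(1/44645) - 9785/(34813*(-19619)) = 21044/44645 - 9785/(-682996247) = 21044/44645 - 9785*(-1/682996247) = 21044/44645 + 9785/682996247 = 14373409873193/30492367447315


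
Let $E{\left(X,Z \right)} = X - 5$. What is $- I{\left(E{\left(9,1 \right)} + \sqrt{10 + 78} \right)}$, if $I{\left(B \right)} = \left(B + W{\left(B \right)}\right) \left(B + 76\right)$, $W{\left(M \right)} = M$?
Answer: $-816 - 336 \sqrt{22} \approx -2392.0$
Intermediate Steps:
$E{\left(X,Z \right)} = -5 + X$ ($E{\left(X,Z \right)} = X - 5 = -5 + X$)
$I{\left(B \right)} = 2 B \left(76 + B\right)$ ($I{\left(B \right)} = \left(B + B\right) \left(B + 76\right) = 2 B \left(76 + B\right)$)
$- I{\left(E{\left(9,1 \right)} + \sqrt{10 + 78} \right)} = - 2 \left(\left(-5 + 9\right) + \sqrt{10 + 78}\right) \left(76 + \left(\left(-5 + 9\right) + \sqrt{10 + 78}\right)\right) = - 2 \left(4 + \sqrt{88}\right) \left(76 + \left(4 + \sqrt{88}\right)\right) = - 2 \left(4 + 2 \sqrt{22}\right) \left(76 + \left(4 + 2 \sqrt{22}\right)\right) = - 2 \left(4 + 2 \sqrt{22}\right) \left(80 + 2 \sqrt{22}\right)$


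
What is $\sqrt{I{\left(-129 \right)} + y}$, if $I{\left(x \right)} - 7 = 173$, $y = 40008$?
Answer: $2 \sqrt{10047} \approx 200.47$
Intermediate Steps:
$I{\left(x \right)} = 180$ ($I{\left(x \right)} = 7 + 173 = 180$)
$\sqrt{I{\left(-129 \right)} + y} = \sqrt{180 + 40008} = \sqrt{40188} = 2 \sqrt{10047}$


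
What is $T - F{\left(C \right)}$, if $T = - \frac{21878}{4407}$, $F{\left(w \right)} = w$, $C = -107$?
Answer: $\frac{449671}{4407} \approx 102.04$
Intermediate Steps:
$T = - \frac{21878}{4407}$ ($T = \left(-21878\right) \frac{1}{4407} = - \frac{21878}{4407} \approx -4.9644$)
$T - F{\left(C \right)} = - \frac{21878}{4407} - -107 = - \frac{21878}{4407} + 107 = \frac{449671}{4407}$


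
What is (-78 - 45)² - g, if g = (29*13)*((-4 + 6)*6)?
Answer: 10605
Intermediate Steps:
g = 4524 (g = 377*(2*6) = 377*12 = 4524)
(-78 - 45)² - g = (-78 - 45)² - 1*4524 = (-123)² - 4524 = 15129 - 4524 = 10605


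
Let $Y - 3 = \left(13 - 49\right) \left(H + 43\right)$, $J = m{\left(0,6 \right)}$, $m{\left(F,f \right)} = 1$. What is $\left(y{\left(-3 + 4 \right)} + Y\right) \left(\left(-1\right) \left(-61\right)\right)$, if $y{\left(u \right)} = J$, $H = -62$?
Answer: $41968$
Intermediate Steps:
$J = 1$
$y{\left(u \right)} = 1$
$Y = 687$ ($Y = 3 + \left(13 - 49\right) \left(-62 + 43\right) = 3 - -684 = 3 + 684 = 687$)
$\left(y{\left(-3 + 4 \right)} + Y\right) \left(\left(-1\right) \left(-61\right)\right) = \left(1 + 687\right) \left(\left(-1\right) \left(-61\right)\right) = 688 \cdot 61 = 41968$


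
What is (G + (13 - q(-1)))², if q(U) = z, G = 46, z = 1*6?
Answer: 2809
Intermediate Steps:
z = 6
q(U) = 6
(G + (13 - q(-1)))² = (46 + (13 - 1*6))² = (46 + (13 - 6))² = (46 + 7)² = 53² = 2809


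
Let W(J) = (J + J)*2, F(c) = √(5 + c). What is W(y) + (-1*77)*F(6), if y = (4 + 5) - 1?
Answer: 32 - 77*√11 ≈ -223.38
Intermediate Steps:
y = 8 (y = 9 - 1 = 8)
W(J) = 4*J (W(J) = (2*J)*2 = 4*J)
W(y) + (-1*77)*F(6) = 4*8 + (-1*77)*√(5 + 6) = 32 - 77*√11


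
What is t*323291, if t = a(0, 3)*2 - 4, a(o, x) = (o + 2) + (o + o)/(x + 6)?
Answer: 0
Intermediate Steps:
a(o, x) = 2 + o + 2*o/(6 + x) (a(o, x) = (2 + o) + (2*o)/(6 + x) = (2 + o) + 2*o/(6 + x) = 2 + o + 2*o/(6 + x))
t = 0 (t = ((12 + 2*3 + 8*0 + 0*3)/(6 + 3))*2 - 4 = ((12 + 6 + 0 + 0)/9)*2 - 4 = ((⅑)*18)*2 - 4 = 2*2 - 4 = 4 - 4 = 0)
t*323291 = 0*323291 = 0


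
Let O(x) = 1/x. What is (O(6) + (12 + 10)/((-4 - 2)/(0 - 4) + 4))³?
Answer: 15625/216 ≈ 72.338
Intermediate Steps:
O(x) = 1/x
(O(6) + (12 + 10)/((-4 - 2)/(0 - 4) + 4))³ = (1/6 + (12 + 10)/((-4 - 2)/(0 - 4) + 4))³ = (⅙ + 22/(-6/(-4) + 4))³ = (⅙ + 22/(-6*(-¼) + 4))³ = (⅙ + 22/(3/2 + 4))³ = (⅙ + 22/(11/2))³ = (⅙ + 22*(2/11))³ = (⅙ + 4)³ = (25/6)³ = 15625/216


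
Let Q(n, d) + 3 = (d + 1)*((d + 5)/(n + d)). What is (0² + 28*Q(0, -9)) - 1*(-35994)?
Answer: 322294/9 ≈ 35810.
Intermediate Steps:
Q(n, d) = -3 + (1 + d)*(5 + d)/(d + n) (Q(n, d) = -3 + (d + 1)*((d + 5)/(n + d)) = -3 + (1 + d)*((5 + d)/(d + n)) = -3 + (1 + d)*(5 + d)/(d + n))
(0² + 28*Q(0, -9)) - 1*(-35994) = (0² + 28*((5 + (-9)² - 3*0 + 3*(-9))/(-9 + 0))) - 1*(-35994) = (0 + 28*((5 + 81 + 0 - 27)/(-9))) + 35994 = (0 + 28*(-⅑*59)) + 35994 = (0 + 28*(-59/9)) + 35994 = (0 - 1652/9) + 35994 = -1652/9 + 35994 = 322294/9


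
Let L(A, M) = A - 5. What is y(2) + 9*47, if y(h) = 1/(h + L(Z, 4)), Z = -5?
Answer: 3383/8 ≈ 422.88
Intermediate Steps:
L(A, M) = -5 + A
y(h) = 1/(-10 + h) (y(h) = 1/(h + (-5 - 5)) = 1/(h - 10) = 1/(-10 + h))
y(2) + 9*47 = 1/(-10 + 2) + 9*47 = 1/(-8) + 423 = -⅛ + 423 = 3383/8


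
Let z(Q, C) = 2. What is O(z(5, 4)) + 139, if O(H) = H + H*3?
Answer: 147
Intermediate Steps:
O(H) = 4*H (O(H) = H + 3*H = 4*H)
O(z(5, 4)) + 139 = 4*2 + 139 = 8 + 139 = 147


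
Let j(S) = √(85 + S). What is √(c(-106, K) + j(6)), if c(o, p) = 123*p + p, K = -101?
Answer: √(-12524 + √91) ≈ 111.87*I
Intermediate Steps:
c(o, p) = 124*p
√(c(-106, K) + j(6)) = √(124*(-101) + √(85 + 6)) = √(-12524 + √91)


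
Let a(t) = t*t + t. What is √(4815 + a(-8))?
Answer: √4871 ≈ 69.793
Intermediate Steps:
a(t) = t + t² (a(t) = t² + t = t + t²)
√(4815 + a(-8)) = √(4815 - 8*(1 - 8)) = √(4815 - 8*(-7)) = √(4815 + 56) = √4871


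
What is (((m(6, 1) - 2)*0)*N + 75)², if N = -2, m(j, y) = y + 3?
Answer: 5625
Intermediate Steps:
m(j, y) = 3 + y
(((m(6, 1) - 2)*0)*N + 75)² = ((((3 + 1) - 2)*0)*(-2) + 75)² = (((4 - 2)*0)*(-2) + 75)² = ((2*0)*(-2) + 75)² = (0*(-2) + 75)² = (0 + 75)² = 75² = 5625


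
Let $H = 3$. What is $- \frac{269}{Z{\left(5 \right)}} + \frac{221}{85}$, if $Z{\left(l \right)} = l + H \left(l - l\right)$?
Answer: $- \frac{256}{5} \approx -51.2$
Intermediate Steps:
$Z{\left(l \right)} = l$ ($Z{\left(l \right)} = l + 3 \left(l - l\right) = l + 3 \cdot 0 = l + 0 = l$)
$- \frac{269}{Z{\left(5 \right)}} + \frac{221}{85} = - \frac{269}{5} + \frac{221}{85} = \left(-269\right) \frac{1}{5} + 221 \cdot \frac{1}{85} = - \frac{269}{5} + \frac{13}{5} = - \frac{256}{5}$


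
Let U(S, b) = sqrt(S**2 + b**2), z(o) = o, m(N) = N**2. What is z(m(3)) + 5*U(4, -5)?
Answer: 9 + 5*sqrt(41) ≈ 41.016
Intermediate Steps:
z(m(3)) + 5*U(4, -5) = 3**2 + 5*sqrt(4**2 + (-5)**2) = 9 + 5*sqrt(16 + 25) = 9 + 5*sqrt(41)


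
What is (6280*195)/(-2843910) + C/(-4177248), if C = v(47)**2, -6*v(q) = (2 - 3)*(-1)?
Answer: -227353687991/527987438208 ≈ -0.43060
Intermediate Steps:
v(q) = -1/6 (v(q) = -(2 - 3)*(-1)/6 = -(-1)*(-1)/6 = -1/6*1 = -1/6)
C = 1/36 (C = (-1/6)**2 = 1/36 ≈ 0.027778)
(6280*195)/(-2843910) + C/(-4177248) = (6280*195)/(-2843910) + (1/36)/(-4177248) = 1224600*(-1/2843910) + (1/36)*(-1/4177248) = -40820/94797 - 1/150380928 = -227353687991/527987438208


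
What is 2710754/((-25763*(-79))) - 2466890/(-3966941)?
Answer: 15774205662044/8073823777657 ≈ 1.9537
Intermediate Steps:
2710754/((-25763*(-79))) - 2466890/(-3966941) = 2710754/2035277 - 2466890*(-1/3966941) = 2710754*(1/2035277) + 2466890/3966941 = 2710754/2035277 + 2466890/3966941 = 15774205662044/8073823777657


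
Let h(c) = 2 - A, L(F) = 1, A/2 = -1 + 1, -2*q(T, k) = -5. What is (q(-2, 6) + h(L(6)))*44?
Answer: 198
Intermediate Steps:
q(T, k) = 5/2 (q(T, k) = -1/2*(-5) = 5/2)
A = 0 (A = 2*(-1 + 1) = 2*0 = 0)
h(c) = 2 (h(c) = 2 - 1*0 = 2 + 0 = 2)
(q(-2, 6) + h(L(6)))*44 = (5/2 + 2)*44 = (9/2)*44 = 198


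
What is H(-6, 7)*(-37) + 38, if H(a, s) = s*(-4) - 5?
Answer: 1259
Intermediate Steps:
H(a, s) = -5 - 4*s (H(a, s) = -4*s - 5 = -5 - 4*s)
H(-6, 7)*(-37) + 38 = (-5 - 4*7)*(-37) + 38 = (-5 - 28)*(-37) + 38 = -33*(-37) + 38 = 1221 + 38 = 1259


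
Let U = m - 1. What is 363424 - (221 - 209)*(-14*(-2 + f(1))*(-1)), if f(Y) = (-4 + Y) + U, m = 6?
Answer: 363424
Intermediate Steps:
U = 5 (U = 6 - 1 = 5)
f(Y) = 1 + Y (f(Y) = (-4 + Y) + 5 = 1 + Y)
363424 - (221 - 209)*(-14*(-2 + f(1))*(-1)) = 363424 - (221 - 209)*(-14*(-2 + (1 + 1))*(-1)) = 363424 - 12*(-14*(-2 + 2)*(-1)) = 363424 - 12*(-0*(-1)) = 363424 - 12*(-14*0) = 363424 - 12*0 = 363424 - 1*0 = 363424 + 0 = 363424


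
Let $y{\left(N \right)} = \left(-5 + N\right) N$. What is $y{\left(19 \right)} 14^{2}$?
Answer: $52136$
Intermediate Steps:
$y{\left(N \right)} = N \left(-5 + N\right)$
$y{\left(19 \right)} 14^{2} = 19 \left(-5 + 19\right) 14^{2} = 19 \cdot 14 \cdot 196 = 266 \cdot 196 = 52136$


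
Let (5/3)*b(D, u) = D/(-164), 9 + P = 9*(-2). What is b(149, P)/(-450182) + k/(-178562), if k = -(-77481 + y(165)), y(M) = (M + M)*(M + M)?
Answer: 5799189894387/32958013296440 ≈ 0.17596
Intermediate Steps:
y(M) = 4*M² (y(M) = (2*M)*(2*M) = 4*M²)
P = -27 (P = -9 + 9*(-2) = -9 - 18 = -27)
b(D, u) = -3*D/820 (b(D, u) = 3*(D/(-164))/5 = 3*(D*(-1/164))/5 = 3*(-D/164)/5 = -3*D/820)
k = -31419 (k = -(-77481 + 4*165²) = -(-77481 + 4*27225) = -(-77481 + 108900) = -1*31419 = -31419)
b(149, P)/(-450182) + k/(-178562) = -3/820*149/(-450182) - 31419/(-178562) = -447/820*(-1/450182) - 31419*(-1/178562) = 447/369149240 + 31419/178562 = 5799189894387/32958013296440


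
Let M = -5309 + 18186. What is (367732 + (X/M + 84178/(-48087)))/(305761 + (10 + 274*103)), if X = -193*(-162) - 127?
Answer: 227706061484855/206813909351907 ≈ 1.1010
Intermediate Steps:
X = 31139 (X = 31266 - 127 = 31139)
M = 12877
(367732 + (X/M + 84178/(-48087)))/(305761 + (10 + 274*103)) = (367732 + (31139/12877 + 84178/(-48087)))/(305761 + (10 + 274*103)) = (367732 + (31139*(1/12877) + 84178*(-1/48087)))/(305761 + (10 + 28222)) = (367732 + (31139/12877 - 84178/48087))/(305761 + 28232) = (367732 + 413420987/619216299)/333993 = (227706061484855/619216299)*(1/333993) = 227706061484855/206813909351907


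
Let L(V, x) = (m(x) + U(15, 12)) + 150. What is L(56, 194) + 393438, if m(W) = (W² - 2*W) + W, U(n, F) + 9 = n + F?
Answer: 431048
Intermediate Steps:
U(n, F) = -9 + F + n (U(n, F) = -9 + (n + F) = -9 + (F + n) = -9 + F + n)
m(W) = W² - W
L(V, x) = 168 + x*(-1 + x) (L(V, x) = (x*(-1 + x) + (-9 + 12 + 15)) + 150 = (x*(-1 + x) + 18) + 150 = (18 + x*(-1 + x)) + 150 = 168 + x*(-1 + x))
L(56, 194) + 393438 = (168 + 194*(-1 + 194)) + 393438 = (168 + 194*193) + 393438 = (168 + 37442) + 393438 = 37610 + 393438 = 431048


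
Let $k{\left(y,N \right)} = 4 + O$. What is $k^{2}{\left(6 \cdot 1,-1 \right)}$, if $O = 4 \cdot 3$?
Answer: $256$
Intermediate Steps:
$O = 12$
$k{\left(y,N \right)} = 16$ ($k{\left(y,N \right)} = 4 + 12 = 16$)
$k^{2}{\left(6 \cdot 1,-1 \right)} = 16^{2} = 256$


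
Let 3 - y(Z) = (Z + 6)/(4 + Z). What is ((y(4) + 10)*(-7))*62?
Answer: -10199/2 ≈ -5099.5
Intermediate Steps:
y(Z) = 3 - (6 + Z)/(4 + Z) (y(Z) = 3 - (Z + 6)/(4 + Z) = 3 - (6 + Z)/(4 + Z))
((y(4) + 10)*(-7))*62 = ((2*(3 + 4)/(4 + 4) + 10)*(-7))*62 = ((2*7/8 + 10)*(-7))*62 = ((2*(1/8)*7 + 10)*(-7))*62 = ((7/4 + 10)*(-7))*62 = ((47/4)*(-7))*62 = -329/4*62 = -10199/2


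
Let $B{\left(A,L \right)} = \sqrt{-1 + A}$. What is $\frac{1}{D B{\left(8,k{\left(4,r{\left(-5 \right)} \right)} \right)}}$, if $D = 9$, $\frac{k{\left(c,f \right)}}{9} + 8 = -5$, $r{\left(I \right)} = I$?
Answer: $\frac{\sqrt{7}}{63} \approx 0.041996$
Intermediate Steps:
$k{\left(c,f \right)} = -117$ ($k{\left(c,f \right)} = -72 + 9 \left(-5\right) = -72 - 45 = -117$)
$\frac{1}{D B{\left(8,k{\left(4,r{\left(-5 \right)} \right)} \right)}} = \frac{1}{9 \sqrt{-1 + 8}} = \frac{1}{9 \sqrt{7}} = \frac{\sqrt{7}}{63}$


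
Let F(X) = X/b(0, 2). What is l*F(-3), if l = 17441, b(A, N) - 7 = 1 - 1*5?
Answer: -17441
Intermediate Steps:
b(A, N) = 3 (b(A, N) = 7 + (1 - 1*5) = 7 + (1 - 5) = 7 - 4 = 3)
F(X) = X/3
l*F(-3) = 17441*((⅓)*(-3)) = 17441*(-1) = -17441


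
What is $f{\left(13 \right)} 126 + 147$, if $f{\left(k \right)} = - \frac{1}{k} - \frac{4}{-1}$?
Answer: $\frac{8337}{13} \approx 641.31$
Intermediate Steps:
$f{\left(k \right)} = 4 - \frac{1}{k}$ ($f{\left(k \right)} = - \frac{1}{k} - -4 = - \frac{1}{k} + 4 = 4 - \frac{1}{k}$)
$f{\left(13 \right)} 126 + 147 = \left(4 - \frac{1}{13}\right) 126 + 147 = \frac{51}{13} \cdot 126 + 147 = \frac{6426}{13} + 147 = \frac{8337}{13}$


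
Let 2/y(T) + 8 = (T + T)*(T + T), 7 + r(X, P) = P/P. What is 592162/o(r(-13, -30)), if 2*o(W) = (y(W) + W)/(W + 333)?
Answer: -26334628464/407 ≈ -6.4704e+7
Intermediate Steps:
r(X, P) = -6 (r(X, P) = -7 + P/P = -7 + 1 = -6)
y(T) = 2/(-8 + 4*T²) (y(T) = 2/(-8 + (T + T)*(T + T)) = 2/(-8 + (2*T)*(2*T)) = 2/(-8 + 4*T²))
o(W) = (W + 1/(2*(-2 + W²)))/(2*(333 + W)) (o(W) = ((1/(2*(-2 + W²)) + W)/(W + 333))/2 = ((W + 1/(2*(-2 + W²)))/(333 + W))/2 = (W + 1/(2*(-2 + W²)))/(2*(333 + W)))
592162/o(r(-13, -30)) = 592162/(((1 + 2*(-6)*(-2 + (-6)²))/(4*(-2 + (-6)²)*(333 - 6)))) = 592162/(((¼)*(1 + 2*(-6)*(-2 + 36))/((-2 + 36)*327))) = 592162/(((¼)*(1/327)*(1 + 2*(-6)*34)/34)) = 592162/(((¼)*(1/34)*(1/327)*(1 - 408))) = 592162/(((¼)*(1/34)*(1/327)*(-407))) = 592162/(-407/44472) = 592162*(-44472/407) = -26334628464/407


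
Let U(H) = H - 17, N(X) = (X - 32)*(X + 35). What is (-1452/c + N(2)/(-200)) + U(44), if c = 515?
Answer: 12249/412 ≈ 29.731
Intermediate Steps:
N(X) = (-32 + X)*(35 + X)
U(H) = -17 + H
(-1452/c + N(2)/(-200)) + U(44) = (-1452/515 + (-1120 + 2² + 3*2)/(-200)) + (-17 + 44) = (-1452*1/515 + (-1120 + 4 + 6)*(-1/200)) + 27 = (-1452/515 - 1110*(-1/200)) + 27 = (-1452/515 + 111/20) + 27 = 1125/412 + 27 = 12249/412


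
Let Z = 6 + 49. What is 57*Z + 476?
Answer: 3611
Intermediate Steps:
Z = 55
57*Z + 476 = 57*55 + 476 = 3135 + 476 = 3611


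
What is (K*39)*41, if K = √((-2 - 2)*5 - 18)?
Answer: 1599*I*√38 ≈ 9856.9*I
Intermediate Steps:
K = I*√38 (K = √(-4*5 - 18) = √(-20 - 18) = √(-38) = I*√38 ≈ 6.1644*I)
(K*39)*41 = ((I*√38)*39)*41 = (39*I*√38)*41 = 1599*I*√38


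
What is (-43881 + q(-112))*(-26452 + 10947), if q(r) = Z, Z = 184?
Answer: 677521985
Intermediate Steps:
q(r) = 184
(-43881 + q(-112))*(-26452 + 10947) = (-43881 + 184)*(-26452 + 10947) = -43697*(-15505) = 677521985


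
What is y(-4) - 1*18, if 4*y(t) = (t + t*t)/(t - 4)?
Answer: -147/8 ≈ -18.375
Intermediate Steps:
y(t) = (t + t²)/(4*(-4 + t)) (y(t) = ((t + t*t)/(t - 4))/4 = ((t + t²)/(-4 + t))/4 = (t + t²)/(4*(-4 + t)))
y(-4) - 1*18 = (¼)*(-4)*(1 - 4)/(-4 - 4) - 1*18 = (¼)*(-4)*(-3)/(-8) - 18 = (¼)*(-4)*(-⅛)*(-3) - 18 = -3/8 - 18 = -147/8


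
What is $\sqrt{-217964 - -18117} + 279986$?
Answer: $279986 + i \sqrt{199847} \approx 2.7999 \cdot 10^{5} + 447.04 i$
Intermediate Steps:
$\sqrt{-217964 - -18117} + 279986 = \sqrt{-217964 + \left(18031 + 86\right)} + 279986 = \sqrt{-217964 + 18117} + 279986 = \sqrt{-199847} + 279986 = i \sqrt{199847} + 279986 = 279986 + i \sqrt{199847}$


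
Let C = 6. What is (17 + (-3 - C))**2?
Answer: 64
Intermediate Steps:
(17 + (-3 - C))**2 = (17 + (-3 - 1*6))**2 = (17 + (-3 - 6))**2 = (17 - 9)**2 = 8**2 = 64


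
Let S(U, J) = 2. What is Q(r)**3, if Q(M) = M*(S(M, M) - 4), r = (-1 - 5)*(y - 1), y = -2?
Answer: -46656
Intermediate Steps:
r = 18 (r = (-1 - 5)*(-2 - 1) = -6*(-3) = 18)
Q(M) = -2*M (Q(M) = M*(2 - 4) = M*(-2) = -2*M)
Q(r)**3 = (-2*18)**3 = (-36)**3 = -46656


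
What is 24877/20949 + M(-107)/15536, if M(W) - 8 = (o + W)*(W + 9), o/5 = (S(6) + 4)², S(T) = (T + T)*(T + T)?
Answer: -112119225581/162731832 ≈ -688.98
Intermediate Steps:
S(T) = 4*T² (S(T) = (2*T)*(2*T) = 4*T²)
o = 109520 (o = 5*(4*6² + 4)² = 5*(4*36 + 4)² = 5*(144 + 4)² = 5*148² = 5*21904 = 109520)
M(W) = 8 + (9 + W)*(109520 + W) (M(W) = 8 + (109520 + W)*(W + 9) = 8 + (109520 + W)*(9 + W) = 8 + (9 + W)*(109520 + W))
24877/20949 + M(-107)/15536 = 24877/20949 + (985688 + (-107)² + 109529*(-107))/15536 = 24877*(1/20949) + (985688 + 11449 - 11719603)*(1/15536) = 24877/20949 - 10722466*1/15536 = 24877/20949 - 5361233/7768 = -112119225581/162731832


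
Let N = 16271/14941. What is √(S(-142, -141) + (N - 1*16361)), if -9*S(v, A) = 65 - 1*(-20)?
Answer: I*√32887693744555/44823 ≈ 127.94*I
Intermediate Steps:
S(v, A) = -85/9 (S(v, A) = -(65 - 1*(-20))/9 = -(65 + 20)/9 = -⅑*85 = -85/9)
N = 16271/14941 (N = 16271*(1/14941) = 16271/14941 ≈ 1.0890)
√(S(-142, -141) + (N - 1*16361)) = √(-85/9 + (16271/14941 - 1*16361)) = √(-85/9 + (16271/14941 - 16361)) = √(-85/9 - 244433430/14941) = √(-2201170855/134469) = I*√32887693744555/44823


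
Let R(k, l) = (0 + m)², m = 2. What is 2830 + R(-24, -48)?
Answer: 2834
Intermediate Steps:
R(k, l) = 4 (R(k, l) = (0 + 2)² = 2² = 4)
2830 + R(-24, -48) = 2830 + 4 = 2834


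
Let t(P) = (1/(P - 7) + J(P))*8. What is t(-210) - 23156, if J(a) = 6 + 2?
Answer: -5010972/217 ≈ -23092.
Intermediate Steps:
J(a) = 8
t(P) = 64 + 8/(-7 + P) (t(P) = (1/(P - 7) + 8)*8 = (1/(-7 + P) + 8)*8 = (8 + 1/(-7 + P))*8 = 64 + 8/(-7 + P))
t(-210) - 23156 = 8*(-55 + 8*(-210))/(-7 - 210) - 23156 = 8*(-55 - 1680)/(-217) - 23156 = 8*(-1/217)*(-1735) - 23156 = 13880/217 - 23156 = -5010972/217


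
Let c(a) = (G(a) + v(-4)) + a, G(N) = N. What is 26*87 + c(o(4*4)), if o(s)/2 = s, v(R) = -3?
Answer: 2323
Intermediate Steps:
o(s) = 2*s
c(a) = -3 + 2*a (c(a) = (a - 3) + a = (-3 + a) + a = -3 + 2*a)
26*87 + c(o(4*4)) = 26*87 + (-3 + 2*(2*(4*4))) = 2262 + (-3 + 2*(2*16)) = 2262 + (-3 + 2*32) = 2262 + (-3 + 64) = 2262 + 61 = 2323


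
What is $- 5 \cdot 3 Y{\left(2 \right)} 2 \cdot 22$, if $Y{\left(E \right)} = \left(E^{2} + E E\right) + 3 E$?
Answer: $-9240$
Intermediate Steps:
$Y{\left(E \right)} = 2 E^{2} + 3 E$ ($Y{\left(E \right)} = \left(E^{2} + E^{2}\right) + 3 E = 2 E^{2} + 3 E$)
$- 5 \cdot 3 Y{\left(2 \right)} 2 \cdot 22 = - 5 \cdot 3 \cdot 2 \left(3 + 2 \cdot 2\right) 2 \cdot 22 = - 5 \cdot 3 \cdot 2 \left(3 + 4\right) 2 \cdot 22 = - 5 \cdot 3 \cdot 2 \cdot 7 \cdot 2 \cdot 22 = - 5 \cdot 3 \cdot 14 \cdot 2 \cdot 22 = - 5 \cdot 42 \cdot 2 \cdot 22 = \left(-5\right) 84 \cdot 22 = \left(-420\right) 22 = -9240$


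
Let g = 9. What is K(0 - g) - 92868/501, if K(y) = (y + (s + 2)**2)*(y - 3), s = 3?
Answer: -63020/167 ≈ -377.37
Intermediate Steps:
K(y) = (-3 + y)*(25 + y) (K(y) = (y + (3 + 2)**2)*(y - 3) = (y + 5**2)*(-3 + y) = (y + 25)*(-3 + y) = (25 + y)*(-3 + y) = (-3 + y)*(25 + y))
K(0 - g) - 92868/501 = (-75 + (0 - 1*9)**2 + 22*(0 - 1*9)) - 92868/501 = (-75 + (0 - 9)**2 + 22*(0 - 9)) - 92868/501 = (-75 + (-9)**2 + 22*(-9)) - 218*142/167 = (-75 + 81 - 198) - 30956/167 = -192 - 30956/167 = -63020/167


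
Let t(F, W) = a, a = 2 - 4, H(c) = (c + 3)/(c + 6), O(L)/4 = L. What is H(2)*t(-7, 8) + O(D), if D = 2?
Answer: 27/4 ≈ 6.7500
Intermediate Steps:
O(L) = 4*L
H(c) = (3 + c)/(6 + c)
a = -2
t(F, W) = -2
H(2)*t(-7, 8) + O(D) = ((3 + 2)/(6 + 2))*(-2) + 4*2 = (5/8)*(-2) + 8 = -5/4 + 8 = 27/4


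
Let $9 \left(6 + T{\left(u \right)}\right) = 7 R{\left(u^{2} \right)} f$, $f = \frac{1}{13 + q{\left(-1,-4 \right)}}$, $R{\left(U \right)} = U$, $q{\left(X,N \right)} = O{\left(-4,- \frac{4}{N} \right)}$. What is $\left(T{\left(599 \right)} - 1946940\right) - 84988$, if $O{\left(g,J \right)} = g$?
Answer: $- \frac{162075047}{81} \approx -2.0009 \cdot 10^{6}$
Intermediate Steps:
$q{\left(X,N \right)} = -4$
$f = \frac{1}{9}$ ($f = \frac{1}{13 - 4} = \frac{1}{9} \approx 0.11111$)
$T{\left(u \right)} = -6 + \frac{7 u^{2}}{81}$ ($T{\left(u \right)} = -6 + \frac{7 u^{2} \cdot \frac{1}{9}}{9} = -6 + \frac{\frac{7}{9} u^{2}}{9} = -6 + \frac{7 u^{2}}{81}$)
$\left(T{\left(599 \right)} - 1946940\right) - 84988 = \left(\left(-6 + \frac{7 \cdot 599^{2}}{81}\right) - 1946940\right) - 84988 = \left(\left(-6 + \frac{7}{81} \cdot 358801\right) - 1946940\right) - 84988 = \left(\left(-6 + \frac{2511607}{81}\right) - 1946940\right) - 84988 = \left(\frac{2511121}{81} - 1946940\right) - 84988 = - \frac{155191019}{81} - 84988 = - \frac{162075047}{81}$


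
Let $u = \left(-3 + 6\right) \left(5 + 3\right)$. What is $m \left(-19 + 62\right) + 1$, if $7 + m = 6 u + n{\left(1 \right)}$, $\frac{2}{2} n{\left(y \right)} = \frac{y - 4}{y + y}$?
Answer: $\frac{11655}{2} \approx 5827.5$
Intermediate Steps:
$u = 24$ ($u = 3 \cdot 8 = 24$)
$n{\left(y \right)} = \frac{-4 + y}{2 y}$ ($n{\left(y \right)} = \frac{y - 4}{y + y} = \frac{-4 + y}{2 y}$)
$m = \frac{271}{2}$ ($m = -7 + \left(6 \cdot 24 + \frac{-4 + 1}{2 \cdot 1}\right) = -7 + \left(144 + \frac{1}{2} \cdot 1 \left(-3\right)\right) = -7 + \left(144 - \frac{3}{2}\right) = -7 + \frac{285}{2} = \frac{271}{2} \approx 135.5$)
$m \left(-19 + 62\right) + 1 = \frac{271 \left(-19 + 62\right)}{2} + 1 = \frac{271}{2} \cdot 43 + 1 = \frac{11653}{2} + 1 = \frac{11655}{2}$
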